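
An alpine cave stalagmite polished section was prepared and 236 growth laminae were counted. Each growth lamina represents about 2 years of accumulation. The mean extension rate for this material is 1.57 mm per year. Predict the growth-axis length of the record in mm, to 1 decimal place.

Multiplying by 2 years per growth lamina: 236 × 2 = 472 years.
472 years at 1.57 mm/year gives 1.57 × 472 = 741.0 mm.

741.0 mm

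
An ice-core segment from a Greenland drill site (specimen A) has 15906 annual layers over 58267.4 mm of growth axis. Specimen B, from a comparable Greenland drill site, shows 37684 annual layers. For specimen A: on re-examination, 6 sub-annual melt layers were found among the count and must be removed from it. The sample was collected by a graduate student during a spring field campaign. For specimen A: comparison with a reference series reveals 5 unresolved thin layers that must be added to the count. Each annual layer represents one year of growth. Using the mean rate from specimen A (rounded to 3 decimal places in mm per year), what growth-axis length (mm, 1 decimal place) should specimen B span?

138036.5 mm

Specimen A: correcting the raw count gives 15906 − 6 + 5 = 15905 true annual layers.
A: Mean rate = 58267.4 mm / 15905 years ≈ 3.663 mm/yr.
B's length ≈ 3.663 × 37684 = 138036.5 mm.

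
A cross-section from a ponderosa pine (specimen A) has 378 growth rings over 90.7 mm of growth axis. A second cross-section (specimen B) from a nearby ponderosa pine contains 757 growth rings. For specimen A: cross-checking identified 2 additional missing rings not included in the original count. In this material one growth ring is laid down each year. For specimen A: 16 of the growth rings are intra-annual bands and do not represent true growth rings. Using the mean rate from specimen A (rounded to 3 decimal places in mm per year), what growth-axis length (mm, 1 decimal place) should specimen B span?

Specimen A: after corrections the count is 378 − 16 + 2 = 364 growth rings.
A: Extension rate ≈ 90.7 / 364 = 0.249 mm per year.
Length of B = 0.249 × 757 = 188.5 mm.

188.5 mm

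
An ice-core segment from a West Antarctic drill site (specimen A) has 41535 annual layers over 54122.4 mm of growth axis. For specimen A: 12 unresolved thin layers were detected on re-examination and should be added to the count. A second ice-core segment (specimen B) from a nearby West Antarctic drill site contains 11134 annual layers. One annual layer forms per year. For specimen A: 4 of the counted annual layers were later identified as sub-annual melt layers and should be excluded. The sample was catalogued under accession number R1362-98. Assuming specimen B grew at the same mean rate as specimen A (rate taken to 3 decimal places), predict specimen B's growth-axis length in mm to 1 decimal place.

14507.6 mm

Specimen A: after corrections the count is 41535 − 4 + 12 = 41543 annual layers.
A: Mean rate = 54122.4 mm / 41543 years ≈ 1.303 mm/year.
B's length ≈ 1.303 × 11134 = 14507.6 mm.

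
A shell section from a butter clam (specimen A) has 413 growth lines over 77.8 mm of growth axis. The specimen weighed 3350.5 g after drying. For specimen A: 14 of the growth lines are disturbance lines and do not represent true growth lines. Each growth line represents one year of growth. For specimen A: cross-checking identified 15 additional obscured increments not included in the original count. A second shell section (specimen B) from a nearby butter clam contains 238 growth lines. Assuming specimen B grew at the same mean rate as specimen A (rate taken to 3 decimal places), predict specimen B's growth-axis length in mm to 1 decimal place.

44.7 mm

Specimen A: after corrections the count is 413 − 14 + 15 = 414 growth lines.
A: 77.8 mm over 414 years gives 77.8 / 414 ≈ 0.188 mm/yr.
Length of B = 0.188 × 238 = 44.7 mm.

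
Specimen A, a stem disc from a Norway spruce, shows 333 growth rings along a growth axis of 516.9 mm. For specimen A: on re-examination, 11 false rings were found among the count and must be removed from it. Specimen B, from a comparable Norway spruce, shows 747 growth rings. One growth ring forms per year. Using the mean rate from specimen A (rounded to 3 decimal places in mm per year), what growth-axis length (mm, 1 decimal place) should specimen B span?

Specimen A: after corrections the count is 333 − 11 = 322 growth rings.
A: Extension rate ≈ 516.9 / 322 = 1.605 mm per year.
For B, 1.605 mm/year × 747 years = 1198.9 mm.

1198.9 mm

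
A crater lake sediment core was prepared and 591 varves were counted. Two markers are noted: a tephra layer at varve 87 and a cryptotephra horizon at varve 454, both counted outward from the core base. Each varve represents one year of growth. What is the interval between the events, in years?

367 yr

Separation: 454 − 87 = 367 varves.
That is 367 years at one varve per year.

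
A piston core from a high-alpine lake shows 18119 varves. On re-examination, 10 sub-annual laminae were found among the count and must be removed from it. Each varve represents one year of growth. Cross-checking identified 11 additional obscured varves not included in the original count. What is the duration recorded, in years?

Adjusted count: 18119 − 10 + 11 = 18120 varves.
With a one-to-one varve periodicity this is 18120 years.

18120 years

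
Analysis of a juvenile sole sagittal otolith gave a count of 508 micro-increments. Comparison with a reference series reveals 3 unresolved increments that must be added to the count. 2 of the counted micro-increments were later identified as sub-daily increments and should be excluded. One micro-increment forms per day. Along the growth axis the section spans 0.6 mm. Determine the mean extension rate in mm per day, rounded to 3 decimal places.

0.001 mm per day

After corrections the count is 508 − 2 + 3 = 509 micro-increments.
Extension rate ≈ 0.6 / 509 = 0.001 mm per day.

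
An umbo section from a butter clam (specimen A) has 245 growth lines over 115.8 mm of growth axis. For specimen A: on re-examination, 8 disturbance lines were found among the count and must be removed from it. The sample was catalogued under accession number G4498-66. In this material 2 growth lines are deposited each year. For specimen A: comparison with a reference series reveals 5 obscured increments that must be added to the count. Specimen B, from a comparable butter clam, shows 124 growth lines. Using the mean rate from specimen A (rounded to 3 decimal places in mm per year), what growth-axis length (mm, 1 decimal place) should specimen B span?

Specimen A: after corrections the count is 245 − 8 + 5 = 242 growth lines.
Specimen A: dividing by 2 growth lines per year: 242 / 2 = 121 years.
A: Extension rate ≈ 115.8 / 121 = 0.957 mm/yr.
Specimen B: dividing by 2 growth lines per year: 124 / 2 = 62 years. For B, 0.957 mm/year × 62 years = 59.3 mm.

59.3 mm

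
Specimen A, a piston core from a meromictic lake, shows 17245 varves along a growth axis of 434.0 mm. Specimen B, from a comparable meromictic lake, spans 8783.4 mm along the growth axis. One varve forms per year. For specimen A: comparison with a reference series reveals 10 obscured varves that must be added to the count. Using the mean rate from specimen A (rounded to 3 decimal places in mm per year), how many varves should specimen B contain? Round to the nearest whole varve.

Specimen A: adjusted count: 17245 + 10 = 17255 varves.
A: Extension rate ≈ 434.0 / 17255 = 0.025 mm/year.
For B, 8783.4 / 0.025 = 351336.00 years ≈ 351336 varves.

351336 varves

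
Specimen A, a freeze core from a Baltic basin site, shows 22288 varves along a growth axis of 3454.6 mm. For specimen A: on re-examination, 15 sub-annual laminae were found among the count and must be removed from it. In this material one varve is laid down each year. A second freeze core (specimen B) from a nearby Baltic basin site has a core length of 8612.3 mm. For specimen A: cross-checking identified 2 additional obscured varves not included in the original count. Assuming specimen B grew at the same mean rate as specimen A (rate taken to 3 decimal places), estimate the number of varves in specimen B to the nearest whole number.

Specimen A: correcting the raw count gives 22288 − 15 + 2 = 22275 true varves.
A: Mean rate = 3454.6 mm / 22275 years ≈ 0.155 mm/year.
B spans 8612.3 / 0.155 = 55563.23 years ≈ 55563 varves.

55563 varves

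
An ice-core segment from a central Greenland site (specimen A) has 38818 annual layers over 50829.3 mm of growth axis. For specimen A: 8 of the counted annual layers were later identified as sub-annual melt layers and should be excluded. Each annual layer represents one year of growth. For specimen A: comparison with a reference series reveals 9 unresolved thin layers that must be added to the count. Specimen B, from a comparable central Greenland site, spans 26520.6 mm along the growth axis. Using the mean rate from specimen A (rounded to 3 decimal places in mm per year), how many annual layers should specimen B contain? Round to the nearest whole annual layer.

20260 annual layers

Specimen A: adjusted count: 38818 − 8 + 9 = 38819 annual layers.
A: Mean rate = 50829.3 mm / 38819 years ≈ 1.309 mm/year.
For B, 26520.6 / 1.309 = 20260.20 years ≈ 20260 annual layers.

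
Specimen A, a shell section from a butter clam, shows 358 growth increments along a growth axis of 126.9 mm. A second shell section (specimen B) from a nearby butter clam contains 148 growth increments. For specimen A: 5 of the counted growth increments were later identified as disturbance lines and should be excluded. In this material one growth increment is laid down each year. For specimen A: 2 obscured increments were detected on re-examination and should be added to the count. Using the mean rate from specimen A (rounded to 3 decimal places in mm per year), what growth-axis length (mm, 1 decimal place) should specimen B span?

52.8 mm

Specimen A: adjusted count: 358 − 5 + 2 = 355 growth increments.
A: 126.9 mm over 355 years gives 126.9 / 355 ≈ 0.357 mm/year.
For B, 0.357 mm/year × 148 years = 52.8 mm.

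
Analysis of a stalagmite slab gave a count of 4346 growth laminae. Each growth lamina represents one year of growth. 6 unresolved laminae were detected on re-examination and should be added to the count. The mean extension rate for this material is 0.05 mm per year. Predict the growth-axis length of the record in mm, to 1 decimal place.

217.6 mm

After corrections the count is 4346 + 6 = 4352 growth laminae.
4352 years at 0.05 mm/year gives 0.05 × 4352 = 217.6 mm.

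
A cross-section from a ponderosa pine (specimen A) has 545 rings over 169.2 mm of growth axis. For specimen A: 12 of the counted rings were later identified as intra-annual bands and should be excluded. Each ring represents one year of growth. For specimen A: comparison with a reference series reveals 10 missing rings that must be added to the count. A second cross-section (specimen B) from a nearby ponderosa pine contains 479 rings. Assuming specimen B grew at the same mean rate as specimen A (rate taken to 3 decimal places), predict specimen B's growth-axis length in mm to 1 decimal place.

149.4 mm

Specimen A: true ring count = 545 − 12 + 10 = 543.
A: Extension rate ≈ 169.2 / 543 = 0.312 mm/yr.
For B, 0.312 mm/year × 479 years = 149.4 mm.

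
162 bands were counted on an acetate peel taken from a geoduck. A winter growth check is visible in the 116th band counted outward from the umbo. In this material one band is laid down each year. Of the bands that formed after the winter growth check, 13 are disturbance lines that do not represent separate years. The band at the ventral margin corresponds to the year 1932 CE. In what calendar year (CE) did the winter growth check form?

Between band 116 and the ventral margin there are 162 − 116 = 46 bands.
Excluding 13 false bands: 46 − 13 = 33.
Counting back 33 years from 1932 CE places the winter growth check in 1932 − 33 = 1899 CE.

1899 CE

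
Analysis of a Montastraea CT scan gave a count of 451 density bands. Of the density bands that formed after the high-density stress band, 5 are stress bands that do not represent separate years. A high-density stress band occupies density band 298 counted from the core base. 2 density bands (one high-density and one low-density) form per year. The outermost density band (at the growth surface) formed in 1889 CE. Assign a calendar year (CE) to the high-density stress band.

1815 CE

The high-density stress band sits at density band 298 from the core base, so 451 − 298 = 153 density bands formed after it.
153 − 5 false = 148 true density bands after the high-density stress band.
Dividing by 2 density bands per year: 148 / 2 = 74 years.
Counting back 74 years from 1889 CE places the high-density stress band in 1889 − 74 = 1815 CE.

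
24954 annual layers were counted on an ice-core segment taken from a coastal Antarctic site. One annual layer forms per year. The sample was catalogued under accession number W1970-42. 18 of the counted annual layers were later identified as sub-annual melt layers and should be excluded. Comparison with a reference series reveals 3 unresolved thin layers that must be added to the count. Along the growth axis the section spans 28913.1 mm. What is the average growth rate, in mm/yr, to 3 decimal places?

1.159 mm/yr

True annual layer count = 24954 − 18 + 3 = 24939.
Extension rate ≈ 28913.1 / 24939 = 1.159 mm/yr.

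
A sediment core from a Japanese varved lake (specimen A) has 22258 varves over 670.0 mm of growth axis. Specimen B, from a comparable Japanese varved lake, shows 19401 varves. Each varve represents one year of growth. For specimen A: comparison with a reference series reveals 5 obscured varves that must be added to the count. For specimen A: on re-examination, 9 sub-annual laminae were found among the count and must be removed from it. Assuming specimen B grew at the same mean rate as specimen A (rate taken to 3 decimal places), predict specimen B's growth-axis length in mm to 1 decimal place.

582.0 mm

Specimen A: after corrections the count is 22258 − 9 + 5 = 22254 varves.
A: Extension rate ≈ 670.0 / 22254 = 0.030 mm per year.
For B, 0.030 mm/year × 19401 years = 582.0 mm.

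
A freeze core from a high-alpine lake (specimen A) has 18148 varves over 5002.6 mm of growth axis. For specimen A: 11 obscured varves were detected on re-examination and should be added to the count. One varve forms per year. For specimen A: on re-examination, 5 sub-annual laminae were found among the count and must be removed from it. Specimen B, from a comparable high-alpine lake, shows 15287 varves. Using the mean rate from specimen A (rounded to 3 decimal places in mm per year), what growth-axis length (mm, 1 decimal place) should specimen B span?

4219.2 mm

Specimen A: adjusted count: 18148 − 5 + 11 = 18154 varves.
A: Extension rate ≈ 5002.6 / 18154 = 0.276 mm per year.
For B, 0.276 mm/year × 15287 years = 4219.2 mm.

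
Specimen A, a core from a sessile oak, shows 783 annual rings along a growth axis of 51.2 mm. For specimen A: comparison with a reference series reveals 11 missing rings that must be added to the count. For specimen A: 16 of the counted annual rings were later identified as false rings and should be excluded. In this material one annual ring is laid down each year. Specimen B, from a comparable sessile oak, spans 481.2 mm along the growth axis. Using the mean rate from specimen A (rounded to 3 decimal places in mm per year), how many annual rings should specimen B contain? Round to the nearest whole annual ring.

7291 annual rings

Specimen A: correcting the raw count gives 783 − 16 + 11 = 778 true annual rings.
A: Mean rate = 51.2 mm / 778 years ≈ 0.066 mm/year.
Specimen B: 481.2 mm / 0.066 mm per year = 7290.91 years ≈ 7291 annual rings.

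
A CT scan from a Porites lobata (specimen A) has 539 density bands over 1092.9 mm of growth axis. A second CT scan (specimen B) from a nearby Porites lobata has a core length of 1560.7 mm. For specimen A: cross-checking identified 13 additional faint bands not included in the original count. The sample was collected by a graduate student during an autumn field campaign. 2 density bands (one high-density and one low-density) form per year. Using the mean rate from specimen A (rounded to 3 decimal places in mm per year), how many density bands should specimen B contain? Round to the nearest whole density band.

Specimen A: correcting the raw count gives 539 + 13 = 552 true density bands.
Specimen A: with 2 density bands per year, 552 / 2 = 276 years.
A: 1092.9 mm over 276 years gives 1092.9 / 276 ≈ 3.960 mm/yr.
Specimen B: 1560.7 mm / 3.960 mm per year = 394.12 years; at 2 density bands per year that is 394.12 × 2 ≈ 788 density bands.

788 density bands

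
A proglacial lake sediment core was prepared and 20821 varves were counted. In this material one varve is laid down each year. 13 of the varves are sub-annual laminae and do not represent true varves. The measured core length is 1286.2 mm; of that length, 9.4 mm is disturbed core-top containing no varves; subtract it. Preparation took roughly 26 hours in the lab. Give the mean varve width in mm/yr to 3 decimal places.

Correcting the raw count gives 20821 − 13 = 20808 true varves.
Net length = 1286.2 − 9.4 = 1276.8 mm.
Extension rate ≈ 1276.8 / 20808 = 0.061 mm/yr.

0.061 mm/yr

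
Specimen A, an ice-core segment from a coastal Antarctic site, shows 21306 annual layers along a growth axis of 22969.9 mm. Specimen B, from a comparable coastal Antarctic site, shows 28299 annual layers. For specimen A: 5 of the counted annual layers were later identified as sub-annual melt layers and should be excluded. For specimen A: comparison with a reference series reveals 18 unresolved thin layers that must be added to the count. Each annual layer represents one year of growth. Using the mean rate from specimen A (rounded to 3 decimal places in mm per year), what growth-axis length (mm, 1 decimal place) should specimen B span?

30478.0 mm

Specimen A: correcting the raw count gives 21306 − 5 + 18 = 21319 true annual layers.
A: Extension rate ≈ 22969.9 / 21319 = 1.077 mm per year.
Length of B = 1.077 × 28299 = 30478.0 mm.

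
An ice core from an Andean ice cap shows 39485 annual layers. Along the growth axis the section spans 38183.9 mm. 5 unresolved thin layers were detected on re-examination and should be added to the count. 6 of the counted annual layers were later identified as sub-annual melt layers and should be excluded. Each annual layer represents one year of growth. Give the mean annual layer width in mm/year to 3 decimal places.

True annual layer count = 39485 − 6 + 5 = 39484.
Extension rate ≈ 38183.9 / 39484 = 0.967 mm/year.

0.967 mm/year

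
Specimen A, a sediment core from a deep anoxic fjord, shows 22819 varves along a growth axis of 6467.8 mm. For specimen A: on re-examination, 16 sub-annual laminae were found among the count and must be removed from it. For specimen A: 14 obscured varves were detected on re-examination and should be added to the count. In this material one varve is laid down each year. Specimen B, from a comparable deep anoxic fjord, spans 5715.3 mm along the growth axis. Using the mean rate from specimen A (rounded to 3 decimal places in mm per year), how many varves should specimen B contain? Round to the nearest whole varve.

Specimen A: correcting the raw count gives 22819 − 16 + 14 = 22817 true varves.
A: Extension rate ≈ 6467.8 / 22817 = 0.283 mm/yr.
For B, 5715.3 / 0.283 = 20195.41 years ≈ 20195 varves.

20195 varves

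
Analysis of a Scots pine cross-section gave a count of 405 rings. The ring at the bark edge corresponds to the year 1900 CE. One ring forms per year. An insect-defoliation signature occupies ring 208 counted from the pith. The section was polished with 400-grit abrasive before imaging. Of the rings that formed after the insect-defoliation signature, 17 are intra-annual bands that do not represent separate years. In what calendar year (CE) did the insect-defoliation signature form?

1720 CE

405 − 208 = 197 rings lie beyond the insect-defoliation signature toward the bark edge.
Removing the 17 false rings leaves 197 − 17 = 180 true rings beyond the insect-defoliation signature.
1900 − 180 = 1720 CE.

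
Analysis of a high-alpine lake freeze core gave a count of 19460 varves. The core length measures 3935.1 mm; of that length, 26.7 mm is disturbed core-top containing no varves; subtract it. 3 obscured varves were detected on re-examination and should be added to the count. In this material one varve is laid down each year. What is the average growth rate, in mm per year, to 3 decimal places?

0.201 mm per year

True varve count = 19460 + 3 = 19463.
Removing the 26.7 mm offcut leaves 3935.1 − 26.7 = 3908.4 mm.
3908.4 mm over 19463 years gives 3908.4 / 19463 ≈ 0.201 mm per year.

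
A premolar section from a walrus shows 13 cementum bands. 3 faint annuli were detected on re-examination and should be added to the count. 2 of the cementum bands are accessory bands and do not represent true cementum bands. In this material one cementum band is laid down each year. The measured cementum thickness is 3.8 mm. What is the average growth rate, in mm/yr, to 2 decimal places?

Adjusted count: 13 − 2 + 3 = 14 cementum bands.
3.8 mm over 14 years gives 3.8 / 14 ≈ 0.27 mm/yr.

0.27 mm/yr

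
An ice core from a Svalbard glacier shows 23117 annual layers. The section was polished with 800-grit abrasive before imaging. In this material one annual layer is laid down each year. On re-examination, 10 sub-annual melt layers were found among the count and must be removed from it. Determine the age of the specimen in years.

23107 years

Adjusted count: 23117 − 10 = 23107 annual layers.
One annual layer per year makes the duration 23107 years.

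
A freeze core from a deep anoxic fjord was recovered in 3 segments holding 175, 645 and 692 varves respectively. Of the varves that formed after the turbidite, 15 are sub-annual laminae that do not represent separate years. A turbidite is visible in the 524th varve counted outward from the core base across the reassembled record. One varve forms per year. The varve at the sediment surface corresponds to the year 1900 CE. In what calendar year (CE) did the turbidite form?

927 CE

Total varves = 175 + 645 + 692 = 1512.
1512 − 524 = 988 varves lie beyond the turbidite toward the sediment surface.
Excluding 15 false varves: 988 − 15 = 973.
The varve at the sediment surface is 1900 CE, so the turbidite dates to 1900 − 973 = 927 CE.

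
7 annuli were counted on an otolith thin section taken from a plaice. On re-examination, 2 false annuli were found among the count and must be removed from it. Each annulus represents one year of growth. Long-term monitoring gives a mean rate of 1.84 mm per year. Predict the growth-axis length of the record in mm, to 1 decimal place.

9.2 mm

Correcting the raw count gives 7 − 2 = 5 true annuli.
Predicted length = 1.84 mm/year × 5 years = 9.2 mm.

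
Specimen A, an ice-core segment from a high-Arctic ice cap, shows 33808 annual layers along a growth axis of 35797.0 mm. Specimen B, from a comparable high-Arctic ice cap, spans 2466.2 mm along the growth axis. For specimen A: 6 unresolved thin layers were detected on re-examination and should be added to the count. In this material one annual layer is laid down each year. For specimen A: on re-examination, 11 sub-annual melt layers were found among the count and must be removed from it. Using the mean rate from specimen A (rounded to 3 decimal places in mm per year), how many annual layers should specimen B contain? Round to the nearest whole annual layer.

Specimen A: after corrections the count is 33808 − 11 + 6 = 33803 annual layers.
A: Extension rate ≈ 35797.0 / 33803 = 1.059 mm/yr.
B spans 2466.2 / 1.059 = 2328.80 years ≈ 2329 annual layers.

2329 annual layers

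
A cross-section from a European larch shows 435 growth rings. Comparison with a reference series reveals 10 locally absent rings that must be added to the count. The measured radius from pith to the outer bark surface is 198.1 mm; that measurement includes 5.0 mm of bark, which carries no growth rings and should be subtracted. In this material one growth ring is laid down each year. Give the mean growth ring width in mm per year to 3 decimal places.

Adjusted count: 435 + 10 = 445 growth rings.
The growth record spans 198.1 − 5.0 = 193.1 mm.
Extension rate ≈ 193.1 / 445 = 0.434 mm per year.

0.434 mm per year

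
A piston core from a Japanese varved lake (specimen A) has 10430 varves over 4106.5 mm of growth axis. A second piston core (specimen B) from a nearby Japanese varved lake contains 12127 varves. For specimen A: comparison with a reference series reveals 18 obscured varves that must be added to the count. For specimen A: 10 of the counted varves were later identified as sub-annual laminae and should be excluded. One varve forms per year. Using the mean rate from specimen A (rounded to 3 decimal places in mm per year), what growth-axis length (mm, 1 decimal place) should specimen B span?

4765.9 mm

Specimen A: true varve count = 10430 − 10 + 18 = 10438.
A: Mean rate = 4106.5 mm / 10438 years ≈ 0.393 mm/year.
B's length ≈ 0.393 × 12127 = 4765.9 mm.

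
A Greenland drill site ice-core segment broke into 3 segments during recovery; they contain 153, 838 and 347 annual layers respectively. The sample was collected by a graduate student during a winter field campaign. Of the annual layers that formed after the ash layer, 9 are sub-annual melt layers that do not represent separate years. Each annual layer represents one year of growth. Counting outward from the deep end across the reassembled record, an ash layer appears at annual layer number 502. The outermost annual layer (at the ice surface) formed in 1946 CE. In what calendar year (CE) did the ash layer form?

Total annual layers = 153 + 838 + 347 = 1338.
Between annual layer 502 and the ice surface there are 1338 − 502 = 836 annual layers.
Removing the 9 false annual layers leaves 836 − 9 = 827 true annual layers beyond the ash layer.
1946 − 827 = 1119 CE.

1119 CE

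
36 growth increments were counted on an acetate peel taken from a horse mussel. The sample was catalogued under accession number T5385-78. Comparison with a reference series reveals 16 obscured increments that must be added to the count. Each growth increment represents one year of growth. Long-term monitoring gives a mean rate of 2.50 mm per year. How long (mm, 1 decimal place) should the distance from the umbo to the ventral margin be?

Correcting the raw count gives 36 + 16 = 52 true growth increments.
Length ≈ 2.50 × 52 = 130.0 mm.

130.0 mm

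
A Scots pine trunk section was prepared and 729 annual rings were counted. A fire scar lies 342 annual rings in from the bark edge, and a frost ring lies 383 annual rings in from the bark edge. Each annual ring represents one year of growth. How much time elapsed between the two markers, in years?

41 years

383 − 342 = 41 annual rings lie between the two events.
At one annual ring per year, 41 years elapsed between them.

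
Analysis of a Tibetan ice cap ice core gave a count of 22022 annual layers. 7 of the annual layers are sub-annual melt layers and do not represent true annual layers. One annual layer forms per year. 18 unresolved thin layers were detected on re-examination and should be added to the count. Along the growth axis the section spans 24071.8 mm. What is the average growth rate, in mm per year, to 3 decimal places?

After corrections the count is 22022 − 7 + 18 = 22033 annual layers.
Extension rate ≈ 24071.8 / 22033 = 1.093 mm per year.

1.093 mm per year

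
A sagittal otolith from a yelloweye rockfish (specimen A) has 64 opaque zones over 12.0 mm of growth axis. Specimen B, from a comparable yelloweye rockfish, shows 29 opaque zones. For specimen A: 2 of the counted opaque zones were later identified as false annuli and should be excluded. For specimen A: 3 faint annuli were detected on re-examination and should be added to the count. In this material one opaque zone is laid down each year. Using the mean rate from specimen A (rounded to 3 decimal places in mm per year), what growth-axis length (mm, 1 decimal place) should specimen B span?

5.4 mm

Specimen A: after corrections the count is 64 − 2 + 3 = 65 opaque zones.
A: 12.0 mm over 65 years gives 12.0 / 65 ≈ 0.185 mm/year.
For B, 0.185 mm/year × 29 years = 5.4 mm.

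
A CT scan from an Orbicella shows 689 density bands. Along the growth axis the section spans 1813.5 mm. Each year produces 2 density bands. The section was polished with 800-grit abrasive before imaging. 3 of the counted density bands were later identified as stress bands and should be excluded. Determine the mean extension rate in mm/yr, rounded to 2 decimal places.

5.29 mm/yr

Adjusted count: 689 − 3 = 686 density bands.
686 density bands at 2 per year is 686 / 2 = 343 years.
1813.5 mm over 343 years gives 1813.5 / 343 ≈ 5.29 mm/yr.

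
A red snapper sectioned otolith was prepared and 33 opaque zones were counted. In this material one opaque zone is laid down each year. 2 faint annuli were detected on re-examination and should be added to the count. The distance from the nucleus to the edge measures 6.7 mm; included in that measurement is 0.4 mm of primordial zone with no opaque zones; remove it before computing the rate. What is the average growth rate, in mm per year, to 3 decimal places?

0.180 mm per year

True opaque zone count = 33 + 2 = 35.
Removing the 0.4 mm offcut leaves 6.7 − 0.4 = 6.3 mm.
6.3 mm over 35 years gives 6.3 / 35 ≈ 0.180 mm per year.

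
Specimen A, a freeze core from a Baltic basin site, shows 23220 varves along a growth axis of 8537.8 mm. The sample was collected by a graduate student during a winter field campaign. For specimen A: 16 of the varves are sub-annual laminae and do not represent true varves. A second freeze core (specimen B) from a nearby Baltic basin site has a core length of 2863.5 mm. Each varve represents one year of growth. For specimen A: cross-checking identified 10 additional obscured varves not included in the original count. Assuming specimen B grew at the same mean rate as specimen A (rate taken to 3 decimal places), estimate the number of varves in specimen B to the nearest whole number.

Specimen A: after corrections the count is 23220 − 16 + 10 = 23214 varves.
A: Extension rate ≈ 8537.8 / 23214 = 0.368 mm/yr.
For B, 2863.5 / 0.368 = 7781.25 years ≈ 7781 varves.

7781 varves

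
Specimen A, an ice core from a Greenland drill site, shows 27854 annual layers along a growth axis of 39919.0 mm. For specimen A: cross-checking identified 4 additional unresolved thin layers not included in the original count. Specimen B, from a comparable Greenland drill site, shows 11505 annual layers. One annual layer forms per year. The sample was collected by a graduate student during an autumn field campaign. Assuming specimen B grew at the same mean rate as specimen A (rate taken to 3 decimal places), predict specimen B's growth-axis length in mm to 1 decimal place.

16486.7 mm

Specimen A: correcting the raw count gives 27854 + 4 = 27858 true annual layers.
A: Mean rate = 39919.0 mm / 27858 years ≈ 1.433 mm/year.
For B, 1.433 mm/year × 11505 years = 16486.7 mm.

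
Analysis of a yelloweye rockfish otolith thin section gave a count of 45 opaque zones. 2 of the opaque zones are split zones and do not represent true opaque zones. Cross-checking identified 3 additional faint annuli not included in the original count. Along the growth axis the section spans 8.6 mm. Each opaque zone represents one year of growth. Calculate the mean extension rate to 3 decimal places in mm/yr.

Correcting the raw count gives 45 − 2 + 3 = 46 true opaque zones.
8.6 mm over 46 years gives 8.6 / 46 ≈ 0.187 mm/yr.

0.187 mm/yr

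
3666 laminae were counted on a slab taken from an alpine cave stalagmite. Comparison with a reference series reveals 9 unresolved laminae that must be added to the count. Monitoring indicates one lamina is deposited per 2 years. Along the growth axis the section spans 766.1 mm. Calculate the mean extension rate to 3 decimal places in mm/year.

Correcting the raw count gives 3666 + 9 = 3675 true laminae.
Multiplying by 2 years per lamina: 3675 × 2 = 7350 years.
766.1 mm over 7350 years gives 766.1 / 7350 ≈ 0.104 mm/year.

0.104 mm/year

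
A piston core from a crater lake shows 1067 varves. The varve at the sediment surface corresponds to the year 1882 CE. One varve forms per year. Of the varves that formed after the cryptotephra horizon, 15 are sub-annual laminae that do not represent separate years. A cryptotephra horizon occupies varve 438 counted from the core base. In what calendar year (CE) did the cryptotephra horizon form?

1268 CE

The cryptotephra horizon sits at varve 438 from the core base, so 1067 − 438 = 629 varves formed after it.
Excluding 15 false varves: 629 − 15 = 614.
Counting back 614 years from 1882 CE places the cryptotephra horizon in 1882 − 614 = 1268 CE.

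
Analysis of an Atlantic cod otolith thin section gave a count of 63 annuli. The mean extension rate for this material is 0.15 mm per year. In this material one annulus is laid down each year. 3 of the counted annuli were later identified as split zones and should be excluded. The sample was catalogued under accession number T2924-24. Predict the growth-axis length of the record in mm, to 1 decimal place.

Correcting the raw count gives 63 − 3 = 60 true annuli.
60 years at 0.15 mm/year gives 0.15 × 60 = 9.0 mm.

9.0 mm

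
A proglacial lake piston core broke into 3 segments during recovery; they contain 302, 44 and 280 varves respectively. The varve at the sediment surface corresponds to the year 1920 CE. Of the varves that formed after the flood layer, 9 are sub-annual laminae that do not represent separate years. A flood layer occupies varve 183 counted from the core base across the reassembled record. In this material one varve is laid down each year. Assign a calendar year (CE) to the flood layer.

Total varves = 302 + 44 + 280 = 626.
The flood layer sits at varve 183 from the core base, so 626 − 183 = 443 varves formed after it.
Excluding 9 false varves: 443 − 9 = 434.
Counting back 434 years from 1920 CE places the flood layer in 1920 − 434 = 1486 CE.

1486 CE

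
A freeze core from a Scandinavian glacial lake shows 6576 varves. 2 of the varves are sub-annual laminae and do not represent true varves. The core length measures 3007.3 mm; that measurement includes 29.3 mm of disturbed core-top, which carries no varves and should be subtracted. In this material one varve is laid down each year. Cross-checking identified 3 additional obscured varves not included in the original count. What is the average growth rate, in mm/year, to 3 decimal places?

0.453 mm/year

Correcting the raw count gives 6576 − 2 + 3 = 6577 true varves.
The growth record spans 3007.3 − 29.3 = 2978.0 mm.
2978.0 mm over 6577 years gives 2978.0 / 6577 ≈ 0.453 mm/year.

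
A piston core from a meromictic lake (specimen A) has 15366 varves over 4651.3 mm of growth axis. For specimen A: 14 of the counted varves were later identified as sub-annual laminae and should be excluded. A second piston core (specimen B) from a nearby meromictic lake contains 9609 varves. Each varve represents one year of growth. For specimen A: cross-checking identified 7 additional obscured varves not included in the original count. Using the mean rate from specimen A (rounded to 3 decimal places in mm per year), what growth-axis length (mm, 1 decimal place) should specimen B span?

2911.5 mm

Specimen A: after corrections the count is 15366 − 14 + 7 = 15359 varves.
A: 4651.3 mm over 15359 years gives 4651.3 / 15359 ≈ 0.303 mm/yr.
For B, 0.303 mm/year × 9609 years = 2911.5 mm.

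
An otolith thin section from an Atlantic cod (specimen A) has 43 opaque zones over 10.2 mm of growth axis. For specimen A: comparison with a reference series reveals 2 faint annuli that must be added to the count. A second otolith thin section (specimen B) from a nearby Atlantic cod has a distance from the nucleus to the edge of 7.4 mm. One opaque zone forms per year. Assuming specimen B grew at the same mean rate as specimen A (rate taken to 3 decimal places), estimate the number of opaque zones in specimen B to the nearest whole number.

33 opaque zones

Specimen A: adjusted count: 43 + 2 = 45 opaque zones.
A: 10.2 mm over 45 years gives 10.2 / 45 ≈ 0.227 mm per year.
B spans 7.4 / 0.227 = 32.60 years ≈ 33 opaque zones.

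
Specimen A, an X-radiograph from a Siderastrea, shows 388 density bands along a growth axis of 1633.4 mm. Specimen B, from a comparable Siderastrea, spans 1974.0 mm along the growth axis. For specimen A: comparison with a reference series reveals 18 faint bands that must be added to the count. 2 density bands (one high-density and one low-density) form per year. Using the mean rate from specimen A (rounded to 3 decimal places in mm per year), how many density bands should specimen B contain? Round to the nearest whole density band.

Specimen A: correcting the raw count gives 388 + 18 = 406 true density bands.
Specimen A: dividing by 2 density bands per year: 406 / 2 = 203 years.
A: Extension rate ≈ 1633.4 / 203 = 8.046 mm/yr.
For B, 1974.0 / 8.046 = 245.34 years; at 2 density bands per year that is 245.34 × 2 ≈ 491 density bands.

491 density bands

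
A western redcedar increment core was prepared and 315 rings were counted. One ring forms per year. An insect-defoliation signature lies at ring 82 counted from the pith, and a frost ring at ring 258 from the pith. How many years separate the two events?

176 years

Separation: 258 − 82 = 176 rings.
At one ring per year, 176 years elapsed between them.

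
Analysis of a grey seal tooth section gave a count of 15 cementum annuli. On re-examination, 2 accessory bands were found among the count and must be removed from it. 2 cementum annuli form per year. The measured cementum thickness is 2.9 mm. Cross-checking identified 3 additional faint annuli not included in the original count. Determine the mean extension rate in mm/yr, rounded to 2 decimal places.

Adjusted count: 15 − 2 + 3 = 16 cementum annuli.
16 cementum annuli at 2 per year is 16 / 2 = 8 years.
2.9 mm over 8 years gives 2.9 / 8 ≈ 0.36 mm/yr.

0.36 mm/yr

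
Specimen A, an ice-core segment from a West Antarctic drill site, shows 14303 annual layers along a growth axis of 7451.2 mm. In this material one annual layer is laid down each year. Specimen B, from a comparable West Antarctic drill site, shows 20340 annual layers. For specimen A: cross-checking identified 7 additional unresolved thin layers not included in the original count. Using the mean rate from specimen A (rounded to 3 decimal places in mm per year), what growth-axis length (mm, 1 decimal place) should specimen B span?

10597.1 mm

Specimen A: true annual layer count = 14303 + 7 = 14310.
A: Extension rate ≈ 7451.2 / 14310 = 0.521 mm/yr.
Length of B = 0.521 × 20340 = 10597.1 mm.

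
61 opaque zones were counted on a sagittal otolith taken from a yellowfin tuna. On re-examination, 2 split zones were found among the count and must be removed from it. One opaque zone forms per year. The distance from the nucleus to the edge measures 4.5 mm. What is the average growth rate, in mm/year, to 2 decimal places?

0.08 mm/year

Correcting the raw count gives 61 − 2 = 59 true opaque zones.
Extension rate ≈ 4.5 / 59 = 0.08 mm/year.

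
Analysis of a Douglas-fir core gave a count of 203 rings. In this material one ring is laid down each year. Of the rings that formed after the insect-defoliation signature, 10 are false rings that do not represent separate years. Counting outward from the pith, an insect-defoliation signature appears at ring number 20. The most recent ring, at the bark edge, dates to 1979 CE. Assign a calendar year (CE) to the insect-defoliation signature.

1806 CE

The insect-defoliation signature sits at ring 20 from the pith, so 203 − 20 = 183 rings formed after it.
Excluding 10 false rings: 183 − 10 = 173.
Counting back 173 years from 1979 CE places the insect-defoliation signature in 1979 − 173 = 1806 CE.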